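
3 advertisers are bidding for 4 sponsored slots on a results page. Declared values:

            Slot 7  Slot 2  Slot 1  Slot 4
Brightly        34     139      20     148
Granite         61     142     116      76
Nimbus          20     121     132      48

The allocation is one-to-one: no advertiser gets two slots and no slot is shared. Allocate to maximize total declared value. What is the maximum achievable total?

Treat this as an assignment problem: match each advertiser to one slot.
Optimal: Brightly→Slot 4 ($148), Granite→Slot 2 ($142), Nimbus→Slot 1 ($132) — total 148+142+132 = $422.
Column-greedy (each slot in turn goes to its best remaining advertiser) gives $332, worse by 90.
Next-best assignment: Brightly→Slot 4, Granite→Slot 1, Nimbus→Slot 2 = $385.

Max total: $422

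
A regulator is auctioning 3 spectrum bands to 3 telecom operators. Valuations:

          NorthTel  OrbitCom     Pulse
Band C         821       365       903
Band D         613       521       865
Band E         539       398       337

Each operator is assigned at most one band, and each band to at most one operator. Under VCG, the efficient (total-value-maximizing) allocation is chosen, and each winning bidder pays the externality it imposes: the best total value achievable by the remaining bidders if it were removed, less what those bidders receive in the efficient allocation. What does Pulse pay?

Efficient allocation: NorthTel→Band C ($821M), OrbitCom→Band E ($398M), Pulse→Band D ($865M); total welfare W = $2084M.
Pulse receives Band D at value $865M, so the others get W − 865 = $1219M.
Without Pulse: best allocation of the remaining 2 bidders over all 3 bands is NorthTel→Band C ($821M), OrbitCom→Band D ($521M), total $1342M.
VCG payment = (others' best without Pulse) − (others' welfare with Pulse) = 1342 − 1219 = $123M.

Pulse pays $123M.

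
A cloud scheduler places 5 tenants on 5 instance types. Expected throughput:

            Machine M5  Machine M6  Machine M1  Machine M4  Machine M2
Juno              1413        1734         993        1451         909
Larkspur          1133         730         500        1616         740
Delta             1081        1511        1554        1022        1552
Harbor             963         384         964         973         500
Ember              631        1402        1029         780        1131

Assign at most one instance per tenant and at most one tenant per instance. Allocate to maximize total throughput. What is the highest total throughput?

Maximum total: 6998 ops/s

This is a one-to-one assignment (maximum-weight bipartite matching).
Optimal: Juno→Machine M6 (1734 ops/s), Larkspur→Machine M4 (1616 ops/s), Delta→Machine M1 (1554 ops/s), Harbor→Machine M5 (963 ops/s), Ember→Machine M2 (1131 ops/s) — total 1734+1616+1554+963+1131 = 6998 ops/s.
Column-greedy (each instance in turn goes to its best remaining tenant) gives 6069 ops/s, worse by 929.
Swapping Larkspur↔Juno (Larkspur→Machine M6 730 ops/s, Juno→Machine M4 1451 ops/s) loses 1169.
No other one-to-one assignment exceeds 6998 ops/s.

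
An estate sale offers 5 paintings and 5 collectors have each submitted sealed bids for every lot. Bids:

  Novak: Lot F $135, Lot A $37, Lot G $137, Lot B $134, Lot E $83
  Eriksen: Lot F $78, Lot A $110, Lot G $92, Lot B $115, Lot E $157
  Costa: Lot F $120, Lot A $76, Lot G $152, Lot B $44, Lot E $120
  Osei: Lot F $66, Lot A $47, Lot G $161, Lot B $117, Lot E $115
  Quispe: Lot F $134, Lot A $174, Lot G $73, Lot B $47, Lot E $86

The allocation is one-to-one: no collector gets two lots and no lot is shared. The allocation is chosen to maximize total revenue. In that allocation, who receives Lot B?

Novak receives Lot B.

Optimal: Novak→Lot B ($134), Eriksen→Lot E ($157), Costa→Lot F ($120), Osei→Lot G ($161), Quispe→Lot A ($174) — total 134+157+120+161+174 = $746.
Column-greedy (each lot in turn goes to its best remaining collector) gives $705, worse by 41.
Every other assignment is strictly worse.
Novak's own top lot is Lot G ($137), but forcing Novak→Lot G and reassigning the rest optimally gives only $705 — worse by 41.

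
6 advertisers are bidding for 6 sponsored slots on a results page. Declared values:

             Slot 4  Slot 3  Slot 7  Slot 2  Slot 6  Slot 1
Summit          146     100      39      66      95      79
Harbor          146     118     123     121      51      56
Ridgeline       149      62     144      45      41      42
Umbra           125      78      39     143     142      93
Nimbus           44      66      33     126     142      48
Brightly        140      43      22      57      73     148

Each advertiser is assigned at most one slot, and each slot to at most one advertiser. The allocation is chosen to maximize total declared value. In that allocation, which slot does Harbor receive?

Harbor receives Slot 3.

Optimal: Summit→Slot 4 ($146), Harbor→Slot 3 ($118), Ridgeline→Slot 7 ($144), Umbra→Slot 2 ($143), Nimbus→Slot 6 ($142), Brightly→Slot 1 ($148) — total 146+118+144+143+142+148 = $841.
Row-greedy (each advertiser in turn takes its best remaining slot) gives $764, worse by 77.
Harbor's own top slot is Slot 4 ($146), but forcing Harbor→Slot 4 and reassigning the rest optimally gives only $823 — worse by 18.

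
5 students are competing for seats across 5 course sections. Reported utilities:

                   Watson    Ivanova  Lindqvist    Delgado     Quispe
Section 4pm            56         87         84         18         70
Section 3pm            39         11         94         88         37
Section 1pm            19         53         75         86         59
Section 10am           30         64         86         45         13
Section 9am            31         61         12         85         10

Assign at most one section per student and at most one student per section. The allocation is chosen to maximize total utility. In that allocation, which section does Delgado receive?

This is the linear assignment problem.
Optimal: Watson→Section 4pm (56 points), Ivanova→Section 10am (64 points), Lindqvist→Section 3pm (94 points), Delgado→Section 9am (85 points), Quispe→Section 1pm (59 points) — total 56+64+94+85+59 = 358 points.
Next-best assignment: Watson→Section 3pm, Ivanova→Section 4pm, Lindqvist→Section 10am, Delgado→Section 9am, Quispe→Section 1pm = 356 points.
Swapping Ivanova↔Quispe (Ivanova→Section 1pm 53 points, Quispe→Section 10am 13 points) loses 57.
Checked against all permutations: 358 points is optimal.
Delgado's own top section is Section 3pm (88 points), but forcing Delgado→Section 3pm and reassigning the rest optimally gives only 351 points — worse by 7.

Delgado receives Section 9am.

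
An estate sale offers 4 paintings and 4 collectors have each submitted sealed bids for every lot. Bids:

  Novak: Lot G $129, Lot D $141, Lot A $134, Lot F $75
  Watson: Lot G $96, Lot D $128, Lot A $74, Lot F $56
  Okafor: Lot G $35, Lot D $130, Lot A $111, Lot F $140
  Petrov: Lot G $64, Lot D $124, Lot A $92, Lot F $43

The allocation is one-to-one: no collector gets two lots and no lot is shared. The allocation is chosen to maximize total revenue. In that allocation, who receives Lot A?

Treat this as an assignment problem: match each collector to one lot.
Optimal: Novak→Lot A ($134), Watson→Lot G ($96), Okafor→Lot F ($140), Petrov→Lot D ($124) — total 134+96+140+124 = $494.
Max-entry greedy (repeatedly take the single best remaining cell) gives $469, worse by 25.
Swapping Petrov↔Novak (Petrov→Lot A $92, Novak→Lot D $141) loses 25.
Novak's own top lot is Lot D ($141), but forcing Novak→Lot D and reassigning the rest optimally gives only $469 — worse by 25.

Novak receives Lot A.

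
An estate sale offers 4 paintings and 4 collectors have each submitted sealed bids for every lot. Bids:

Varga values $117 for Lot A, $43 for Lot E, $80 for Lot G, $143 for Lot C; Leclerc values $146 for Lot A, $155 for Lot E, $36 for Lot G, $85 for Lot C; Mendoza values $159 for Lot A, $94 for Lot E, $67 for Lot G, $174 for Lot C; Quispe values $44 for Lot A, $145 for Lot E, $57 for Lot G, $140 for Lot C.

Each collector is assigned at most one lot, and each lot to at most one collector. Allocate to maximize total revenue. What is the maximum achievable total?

This is the linear assignment problem.
Optimal: Varga→Lot G ($80), Leclerc→Lot A ($146), Mendoza→Lot C ($174), Quispe→Lot E ($145) — total 80+146+174+145 = $545.
Max-entry greedy (repeatedly take the single best remaining cell) gives $503, worse by 42.

Max total: $545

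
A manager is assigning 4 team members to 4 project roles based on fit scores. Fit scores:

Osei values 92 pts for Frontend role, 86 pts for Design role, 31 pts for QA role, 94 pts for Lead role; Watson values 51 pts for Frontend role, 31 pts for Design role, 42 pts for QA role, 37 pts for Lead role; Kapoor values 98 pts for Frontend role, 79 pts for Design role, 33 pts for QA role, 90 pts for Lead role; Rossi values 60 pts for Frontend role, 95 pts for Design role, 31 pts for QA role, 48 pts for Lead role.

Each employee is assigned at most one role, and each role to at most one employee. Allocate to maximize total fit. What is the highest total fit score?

Max total: 329 pts

Optimal: Osei→Lead role (94 pts), Watson→QA role (42 pts), Kapoor→Frontend role (98 pts), Rossi→Design role (95 pts) — total 94+42+98+95 = 329 pts.
Row-greedy (each employee in turn takes its best remaining role) gives 255 pts, worse by 74.
Checked against all permutations: 329 pts is optimal.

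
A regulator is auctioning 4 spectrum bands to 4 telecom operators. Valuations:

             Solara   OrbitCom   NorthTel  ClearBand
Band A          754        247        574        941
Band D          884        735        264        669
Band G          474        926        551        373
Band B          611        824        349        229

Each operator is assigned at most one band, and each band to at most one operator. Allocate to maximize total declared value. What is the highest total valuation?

Max total: $3200M

Optimal: Solara→Band D ($884M), OrbitCom→Band B ($824M), NorthTel→Band G ($551M), ClearBand→Band A ($941M) — total 884+824+551+941 = $3200M.
Column-greedy (each band in turn goes to its best remaining operator) gives $3100M, worse by 100.
Next-best assignment: Solara→Band D, OrbitCom→Band G, NorthTel→Band B, ClearBand→Band A = $3100M.
Swapping ClearBand↔OrbitCom (ClearBand→Band B $229M, OrbitCom→Band A $247M) loses 1289.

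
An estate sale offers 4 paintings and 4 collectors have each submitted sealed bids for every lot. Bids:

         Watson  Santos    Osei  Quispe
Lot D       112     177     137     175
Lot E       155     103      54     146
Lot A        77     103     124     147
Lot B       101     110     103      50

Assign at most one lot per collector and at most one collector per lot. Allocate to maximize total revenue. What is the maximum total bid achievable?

Maximum total: $582

This is a one-to-one assignment (maximum-weight bipartite matching).
Optimal: Watson→Lot E ($155), Santos→Lot D ($177), Osei→Lot B ($103), Quispe→Lot A ($147) — total 155+177+103+147 = $582.
Row-greedy (each collector in turn takes its best remaining lot) gives $506, worse by 76.
Next-best assignment: Watson→Lot E, Santos→Lot B, Osei→Lot A, Quispe→Lot D = $564.
Swapping Osei↔Quispe (Osei→Lot A $124, Quispe→Lot B $50) loses 76.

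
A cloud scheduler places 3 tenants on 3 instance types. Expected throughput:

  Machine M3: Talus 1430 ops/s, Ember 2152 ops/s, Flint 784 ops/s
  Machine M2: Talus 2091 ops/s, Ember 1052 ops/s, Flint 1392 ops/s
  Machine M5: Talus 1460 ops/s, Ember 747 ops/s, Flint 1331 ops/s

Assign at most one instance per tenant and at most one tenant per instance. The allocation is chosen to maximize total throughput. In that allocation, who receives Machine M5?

Flint receives Machine M5.

Optimal: Talus→Machine M2 (2091 ops/s), Ember→Machine M3 (2152 ops/s), Flint→Machine M5 (1331 ops/s) — total 2091+2152+1331 = 5574 ops/s.
Next-best assignment: Talus→Machine M5, Ember→Machine M3, Flint→Machine M2 = 5004 ops/s.
Swapping Ember↔Talus (Ember→Machine M2 1052 ops/s, Talus→Machine M3 1430 ops/s) loses 1761.
Flint's own top instance is Machine M2 (1392 ops/s), but forcing Flint→Machine M2 and reassigning the rest optimally gives only 5004 ops/s — worse by 570.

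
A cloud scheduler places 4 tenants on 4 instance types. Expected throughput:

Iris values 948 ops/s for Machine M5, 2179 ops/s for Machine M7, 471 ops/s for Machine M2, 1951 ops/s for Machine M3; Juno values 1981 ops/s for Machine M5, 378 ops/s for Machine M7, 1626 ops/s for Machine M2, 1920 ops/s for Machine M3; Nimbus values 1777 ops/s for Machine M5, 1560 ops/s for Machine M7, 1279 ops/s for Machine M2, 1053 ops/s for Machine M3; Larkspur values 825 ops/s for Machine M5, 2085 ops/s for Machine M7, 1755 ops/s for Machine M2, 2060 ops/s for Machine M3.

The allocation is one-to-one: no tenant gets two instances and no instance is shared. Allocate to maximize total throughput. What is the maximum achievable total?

Maximum total: 7642 ops/s

Optimal: Iris→Machine M7 (2179 ops/s), Juno→Machine M2 (1626 ops/s), Nimbus→Machine M5 (1777 ops/s), Larkspur→Machine M3 (2060 ops/s) — total 2179+1626+1777+2060 = 7642 ops/s.
Row-greedy (each tenant in turn takes its best remaining instance) gives 7499 ops/s, worse by 143.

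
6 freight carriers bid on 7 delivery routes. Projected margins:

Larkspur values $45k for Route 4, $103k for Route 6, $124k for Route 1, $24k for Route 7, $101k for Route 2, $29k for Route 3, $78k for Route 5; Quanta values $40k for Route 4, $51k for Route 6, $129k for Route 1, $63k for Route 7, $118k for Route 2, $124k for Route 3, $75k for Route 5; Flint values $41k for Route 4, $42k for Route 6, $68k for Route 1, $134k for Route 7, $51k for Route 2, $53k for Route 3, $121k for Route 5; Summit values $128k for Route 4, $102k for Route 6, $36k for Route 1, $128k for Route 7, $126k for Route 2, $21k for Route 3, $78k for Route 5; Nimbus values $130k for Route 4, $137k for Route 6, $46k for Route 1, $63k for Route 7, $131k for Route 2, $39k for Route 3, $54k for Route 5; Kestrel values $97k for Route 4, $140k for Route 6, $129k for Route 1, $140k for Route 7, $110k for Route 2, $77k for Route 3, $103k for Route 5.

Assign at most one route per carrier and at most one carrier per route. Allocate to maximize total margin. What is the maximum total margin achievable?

Optimal: Larkspur→Route 1 ($124k), Quanta→Route 3 ($124k), Flint→Route 7 ($134k), Summit→Route 4 ($128k), Nimbus→Route 2 ($131k), Kestrel→Route 6 ($140k) — total 124+124+134+128+131+140 = $781k.
Max-entry greedy (repeatedly take the single best remaining cell) gives $740k, worse by 41.
Next-best assignment: Larkspur→Route 1, Quanta→Route 3, Flint→Route 7, Summit→Route 2, Nimbus→Route 4, Kestrel→Route 6 = $778k.

Max total: $781k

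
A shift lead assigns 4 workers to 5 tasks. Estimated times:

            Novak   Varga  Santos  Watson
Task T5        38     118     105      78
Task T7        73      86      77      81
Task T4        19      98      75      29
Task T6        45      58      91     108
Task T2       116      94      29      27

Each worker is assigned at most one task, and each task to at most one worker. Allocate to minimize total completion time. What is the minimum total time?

Optimal: Novak→Task T5 (38 min), Varga→Task T6 (58 min), Santos→Task T2 (29 min), Watson→Task T4 (29 min) — total 38+58+29+29 = 154 min.
Min-entry greedy (repeatedly take the single cheapest remaining cell) gives 181 min, worse by 27.

Min total: 154 min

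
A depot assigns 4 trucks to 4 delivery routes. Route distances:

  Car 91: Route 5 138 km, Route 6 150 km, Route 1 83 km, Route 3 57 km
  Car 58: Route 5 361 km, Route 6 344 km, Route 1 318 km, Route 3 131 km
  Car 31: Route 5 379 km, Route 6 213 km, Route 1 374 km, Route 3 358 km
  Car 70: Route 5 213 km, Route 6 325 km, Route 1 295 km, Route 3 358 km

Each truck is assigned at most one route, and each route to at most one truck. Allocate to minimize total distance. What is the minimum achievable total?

Minimum total: 640 km

This is a one-to-one assignment (minimum-cost bipartite matching).
Optimal: Car 91→Route 1 (83 km), Car 58→Route 3 (131 km), Car 31→Route 6 (213 km), Car 70→Route 5 (213 km) — total 83+131+213+213 = 640 km.
Next-best assignment: Car 91→Route 5, Car 58→Route 3, Car 31→Route 6, Car 70→Route 1 = 777 km.
Swapping Car 31↔Car 91 (Car 31→Route 1 374 km, Car 91→Route 6 150 km) adds 228.
No other one-to-one assignment undercuts 640 km.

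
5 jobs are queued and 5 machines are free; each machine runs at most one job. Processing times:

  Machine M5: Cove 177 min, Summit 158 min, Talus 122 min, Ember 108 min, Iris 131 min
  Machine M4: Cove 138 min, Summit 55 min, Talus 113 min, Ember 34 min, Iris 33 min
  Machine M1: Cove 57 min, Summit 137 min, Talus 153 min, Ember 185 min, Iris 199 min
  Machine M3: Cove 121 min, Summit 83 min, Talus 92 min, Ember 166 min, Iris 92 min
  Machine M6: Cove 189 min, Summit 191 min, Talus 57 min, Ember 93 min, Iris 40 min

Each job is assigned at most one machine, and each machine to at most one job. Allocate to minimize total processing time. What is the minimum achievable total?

Minimum total: 336 min

This is the linear assignment problem.
Optimal: Cove→Machine M1 (57 min), Summit→Machine M3 (83 min), Talus→Machine M5 (122 min), Ember→Machine M4 (34 min), Iris→Machine M6 (40 min) — total 57+83+122+34+40 = 336 min.
Next-best assignment: Cove→Machine M1, Summit→Machine M3, Talus→Machine M6, Ember→Machine M5, Iris→Machine M4 = 338 min.
Swapping Cove↔Iris (Cove→Machine M6 189 min, Iris→Machine M1 199 min) adds 291.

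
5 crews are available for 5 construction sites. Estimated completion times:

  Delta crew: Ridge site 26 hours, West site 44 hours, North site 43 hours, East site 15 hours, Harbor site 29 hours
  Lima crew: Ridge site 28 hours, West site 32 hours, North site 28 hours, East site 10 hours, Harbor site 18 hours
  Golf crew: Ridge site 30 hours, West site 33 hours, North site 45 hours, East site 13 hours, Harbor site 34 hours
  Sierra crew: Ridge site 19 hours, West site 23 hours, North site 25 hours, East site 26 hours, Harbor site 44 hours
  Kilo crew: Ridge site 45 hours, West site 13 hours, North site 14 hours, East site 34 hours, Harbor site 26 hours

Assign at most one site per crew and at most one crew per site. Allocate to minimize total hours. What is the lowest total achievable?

This is a one-to-one assignment (minimum-cost bipartite matching).
Optimal: Delta crew→Ridge site (26 hours), Lima crew→Harbor site (18 hours), Golf crew→East site (13 hours), Sierra crew→West site (23 hours), Kilo crew→North site (14 hours) — total 26+18+13+23+14 = 94 hours.
Min-entry greedy (repeatedly take the single cheapest remaining cell) gives 116 hours, worse by 22.
Every other assignment is strictly worse.

Minimum total: 94 hours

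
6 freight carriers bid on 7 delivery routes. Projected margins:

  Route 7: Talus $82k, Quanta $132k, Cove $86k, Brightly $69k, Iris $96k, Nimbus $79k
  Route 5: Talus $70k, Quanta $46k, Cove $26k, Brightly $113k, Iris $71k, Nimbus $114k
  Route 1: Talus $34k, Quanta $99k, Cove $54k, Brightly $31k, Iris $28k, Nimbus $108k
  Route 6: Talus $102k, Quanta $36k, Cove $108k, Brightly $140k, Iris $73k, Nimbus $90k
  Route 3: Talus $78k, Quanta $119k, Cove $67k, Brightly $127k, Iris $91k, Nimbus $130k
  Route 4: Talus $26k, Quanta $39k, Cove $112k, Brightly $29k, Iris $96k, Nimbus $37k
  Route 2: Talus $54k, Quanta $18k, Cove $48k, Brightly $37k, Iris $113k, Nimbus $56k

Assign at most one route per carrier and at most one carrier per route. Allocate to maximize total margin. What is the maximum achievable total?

This is a one-to-one assignment (maximum-weight bipartite matching).
Optimal: Talus→Route 6 ($102k), Quanta→Route 7 ($132k), Cove→Route 4 ($112k), Brightly→Route 5 ($113k), Iris→Route 2 ($113k), Nimbus→Route 3 ($130k) — total 102+132+112+113+113+130 = $702k.
Row-greedy (each carrier in turn takes its best remaining route) gives $700k, worse by 2.
Next-best assignment: Talus→Route 6, Quanta→Route 7, Cove→Route 4, Brightly→Route 3, Iris→Route 2, Nimbus→Route 5 = $700k.
Every other assignment is strictly worse.

Maximum total: $702k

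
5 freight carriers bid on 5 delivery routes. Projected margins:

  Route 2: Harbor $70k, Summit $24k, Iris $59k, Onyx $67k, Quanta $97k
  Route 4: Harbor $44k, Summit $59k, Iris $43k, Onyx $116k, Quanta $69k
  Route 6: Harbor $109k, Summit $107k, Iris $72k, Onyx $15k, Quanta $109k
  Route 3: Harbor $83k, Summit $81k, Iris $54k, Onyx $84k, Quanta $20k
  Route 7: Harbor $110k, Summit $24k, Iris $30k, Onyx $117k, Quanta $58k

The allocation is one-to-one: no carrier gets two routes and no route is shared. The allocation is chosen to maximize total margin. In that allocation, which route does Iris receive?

Iris receives Route 3.

Treat this as an assignment problem: match each carrier to one route.
Optimal: Harbor→Route 7 ($110k), Summit→Route 6 ($107k), Iris→Route 3 ($54k), Onyx→Route 4 ($116k), Quanta→Route 2 ($97k) — total 110+107+54+116+97 = $484k.
Row-greedy (each carrier in turn takes its best remaining route) gives $412k, worse by 72.
Next-best assignment: Harbor→Route 7, Summit→Route 3, Iris→Route 6, Onyx→Route 4, Quanta→Route 2 = $476k.
Swapping Summit↔Onyx (Summit→Route 4 $59k, Onyx→Route 6 $15k) loses 149.
Every other assignment is strictly worse.
Iris's own top route is Route 6 ($72k), but forcing Iris→Route 6 and reassigning the rest optimally gives only $476k — worse by 8.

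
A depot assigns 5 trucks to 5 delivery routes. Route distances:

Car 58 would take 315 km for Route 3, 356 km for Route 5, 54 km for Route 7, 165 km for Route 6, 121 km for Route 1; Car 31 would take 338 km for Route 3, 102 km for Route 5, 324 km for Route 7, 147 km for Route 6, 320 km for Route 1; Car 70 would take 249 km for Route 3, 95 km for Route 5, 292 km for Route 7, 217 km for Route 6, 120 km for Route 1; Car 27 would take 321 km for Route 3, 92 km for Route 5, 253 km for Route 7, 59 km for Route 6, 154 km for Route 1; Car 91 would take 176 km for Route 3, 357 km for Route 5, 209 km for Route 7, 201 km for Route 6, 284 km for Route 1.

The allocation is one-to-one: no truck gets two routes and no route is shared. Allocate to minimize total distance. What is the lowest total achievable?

Minimum total: 511 km

Optimal: Car 58→Route 7 (54 km), Car 31→Route 5 (102 km), Car 70→Route 1 (120 km), Car 27→Route 6 (59 km), Car 91→Route 3 (176 km) — total 54+102+120+59+176 = 511 km.
Min-entry greedy (repeatedly take the single cheapest remaining cell) gives 704 km, worse by 193.
Next-best assignment: Car 58→Route 7, Car 31→Route 6, Car 70→Route 1, Car 27→Route 5, Car 91→Route 3 = 589 km.
Checked against all permutations: 511 km is optimal.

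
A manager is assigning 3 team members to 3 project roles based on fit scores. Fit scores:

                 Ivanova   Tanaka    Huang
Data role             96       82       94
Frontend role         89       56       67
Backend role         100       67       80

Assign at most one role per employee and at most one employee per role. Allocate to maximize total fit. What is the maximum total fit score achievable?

Optimal: Ivanova→Frontend role (89 pts), Tanaka→Data role (82 pts), Huang→Backend role (80 pts) — total 89+82+80 = 251 pts.
Row-greedy (each employee in turn takes its best remaining role) gives 249 pts, worse by 2.

Maximum total: 251 pts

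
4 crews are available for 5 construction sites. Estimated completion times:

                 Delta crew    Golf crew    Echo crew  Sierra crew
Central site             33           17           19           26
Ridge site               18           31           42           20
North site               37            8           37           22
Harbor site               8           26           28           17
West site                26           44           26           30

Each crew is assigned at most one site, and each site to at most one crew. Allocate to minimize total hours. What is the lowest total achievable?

Optimal: Delta crew→Harbor site (8 hours), Golf crew→North site (8 hours), Echo crew→Central site (19 hours), Sierra crew→Ridge site (20 hours) — total 8+8+19+20 = 55 hours.
Every other assignment is strictly worse.

Minimum total: 55 hours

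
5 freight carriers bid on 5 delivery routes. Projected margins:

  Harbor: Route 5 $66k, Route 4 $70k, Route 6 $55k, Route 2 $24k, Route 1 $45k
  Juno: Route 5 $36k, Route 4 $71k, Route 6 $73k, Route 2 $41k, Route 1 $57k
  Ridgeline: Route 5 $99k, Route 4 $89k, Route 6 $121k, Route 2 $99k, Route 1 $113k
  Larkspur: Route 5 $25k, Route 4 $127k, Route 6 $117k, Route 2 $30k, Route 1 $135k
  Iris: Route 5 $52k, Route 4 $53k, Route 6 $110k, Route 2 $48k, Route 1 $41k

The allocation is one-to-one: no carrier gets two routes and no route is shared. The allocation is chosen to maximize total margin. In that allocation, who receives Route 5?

Harbor receives Route 5.

This is a one-to-one assignment (maximum-weight bipartite matching).
Optimal: Harbor→Route 5 ($66k), Juno→Route 4 ($71k), Ridgeline→Route 2 ($99k), Larkspur→Route 1 ($135k), Iris→Route 6 ($110k) — total 66+71+99+135+110 = $481k.
Column-greedy (each route in turn goes to its best remaining carrier) gives $422k, worse by 59.
Next-best assignment: Harbor→Route 5, Juno→Route 1, Ridgeline→Route 2, Larkspur→Route 4, Iris→Route 6 = $459k.
No other one-to-one assignment exceeds $481k.
Harbor's own top route is Route 4 ($70k), but forcing Harbor→Route 4 and reassigning the rest optimally gives only $455k — worse by 26.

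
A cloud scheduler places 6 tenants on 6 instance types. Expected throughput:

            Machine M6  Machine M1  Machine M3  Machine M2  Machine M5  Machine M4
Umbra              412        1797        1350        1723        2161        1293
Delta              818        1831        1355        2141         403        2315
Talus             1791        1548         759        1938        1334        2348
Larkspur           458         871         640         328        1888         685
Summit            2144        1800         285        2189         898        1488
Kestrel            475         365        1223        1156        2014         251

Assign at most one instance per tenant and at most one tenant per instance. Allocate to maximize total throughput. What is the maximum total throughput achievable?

Max total: 11541 ops/s

This is the linear assignment problem.
Optimal: Umbra→Machine M1 (1797 ops/s), Delta→Machine M2 (2141 ops/s), Talus→Machine M4 (2348 ops/s), Larkspur→Machine M5 (1888 ops/s), Summit→Machine M6 (2144 ops/s), Kestrel→Machine M3 (1223 ops/s) — total 1797+2141+2348+1888+2144+1223 = 11541 ops/s.
Row-greedy (each tenant in turn takes its best remaining instance) gives 10652 ops/s, worse by 889.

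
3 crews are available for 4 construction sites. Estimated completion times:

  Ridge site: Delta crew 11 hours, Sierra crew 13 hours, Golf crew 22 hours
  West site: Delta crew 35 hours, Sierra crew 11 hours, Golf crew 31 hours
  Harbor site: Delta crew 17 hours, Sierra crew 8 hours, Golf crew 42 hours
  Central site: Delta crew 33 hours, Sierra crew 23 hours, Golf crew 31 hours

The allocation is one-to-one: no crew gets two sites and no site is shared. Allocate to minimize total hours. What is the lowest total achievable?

Optimal: Delta crew→Ridge site (11 hours), Sierra crew→Harbor site (8 hours), Golf crew→West site (31 hours) — total 11+8+31 = 50 hours.
Column-greedy (each site in turn goes to its cheapest remaining crew) gives 64 hours, worse by 14.
Swapping Sierra crew↔Golf crew (Sierra crew→West site 11 hours, Golf crew→Harbor site 42 hours) adds 14.

Minimum total: 50 hours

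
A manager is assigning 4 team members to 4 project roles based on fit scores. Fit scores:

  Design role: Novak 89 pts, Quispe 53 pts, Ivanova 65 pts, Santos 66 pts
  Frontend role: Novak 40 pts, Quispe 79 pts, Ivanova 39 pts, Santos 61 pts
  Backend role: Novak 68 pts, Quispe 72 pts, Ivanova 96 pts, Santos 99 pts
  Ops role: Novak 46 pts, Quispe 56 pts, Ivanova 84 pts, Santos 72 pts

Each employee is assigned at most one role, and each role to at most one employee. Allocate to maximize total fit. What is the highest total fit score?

Maximum total: 351 pts

Optimal: Novak→Design role (89 pts), Quispe→Frontend role (79 pts), Ivanova→Ops role (84 pts), Santos→Backend role (99 pts) — total 89+79+84+99 = 351 pts.
Row-greedy (each employee in turn takes its best remaining role) gives 336 pts, worse by 15.
Swapping Quispe↔Santos (Quispe→Backend role 72 pts, Santos→Frontend role 61 pts) loses 45.
Every other assignment is strictly worse.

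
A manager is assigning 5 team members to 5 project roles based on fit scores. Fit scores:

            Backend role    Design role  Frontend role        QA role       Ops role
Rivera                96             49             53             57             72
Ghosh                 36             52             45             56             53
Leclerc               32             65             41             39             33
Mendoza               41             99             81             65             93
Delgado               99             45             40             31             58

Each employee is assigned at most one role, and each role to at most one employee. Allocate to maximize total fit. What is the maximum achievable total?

Max total: 373 pts

Optimal: Rivera→Ops role (72 pts), Ghosh→QA role (56 pts), Leclerc→Design role (65 pts), Mendoza→Frontend role (81 pts), Delgado→Backend role (99 pts) — total 72+56+65+81+99 = 373 pts.
Row-greedy (each employee in turn takes its best remaining role) gives 350 pts, worse by 23.
Swapping Rivera↔Delgado (Rivera→Backend role 96 pts, Delgado→Ops role 58 pts) loses 17.
Every other assignment is strictly worse.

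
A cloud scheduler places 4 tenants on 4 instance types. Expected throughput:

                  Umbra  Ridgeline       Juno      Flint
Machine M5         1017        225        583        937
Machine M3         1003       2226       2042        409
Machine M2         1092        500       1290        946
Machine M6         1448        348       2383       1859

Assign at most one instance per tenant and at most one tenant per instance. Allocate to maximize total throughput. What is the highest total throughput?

Maximum total: 6638 ops/s

This is a one-to-one assignment (maximum-weight bipartite matching).
Optimal: Umbra→Machine M2 (1092 ops/s), Ridgeline→Machine M3 (2226 ops/s), Juno→Machine M6 (2383 ops/s), Flint→Machine M5 (937 ops/s) — total 1092+2226+2383+937 = 6638 ops/s.
Row-greedy (each tenant in turn takes its best remaining instance) gives 5901 ops/s, worse by 737.
Every other assignment is strictly worse.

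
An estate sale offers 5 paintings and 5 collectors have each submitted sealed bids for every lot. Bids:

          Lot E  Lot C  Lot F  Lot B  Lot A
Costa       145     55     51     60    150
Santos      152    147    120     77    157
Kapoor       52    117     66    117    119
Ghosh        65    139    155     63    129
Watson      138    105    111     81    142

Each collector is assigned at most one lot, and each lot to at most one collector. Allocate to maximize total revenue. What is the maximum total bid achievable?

Max total: $707

Optimal: Costa→Lot A ($150), Santos→Lot C ($147), Kapoor→Lot B ($117), Ghosh→Lot F ($155), Watson→Lot E ($138) — total 150+147+117+155+138 = $707.
Max-entry greedy (repeatedly take the single best remaining cell) gives $655, worse by 52.
Next-best assignment: Costa→Lot E, Santos→Lot C, Kapoor→Lot B, Ghosh→Lot F, Watson→Lot A = $706.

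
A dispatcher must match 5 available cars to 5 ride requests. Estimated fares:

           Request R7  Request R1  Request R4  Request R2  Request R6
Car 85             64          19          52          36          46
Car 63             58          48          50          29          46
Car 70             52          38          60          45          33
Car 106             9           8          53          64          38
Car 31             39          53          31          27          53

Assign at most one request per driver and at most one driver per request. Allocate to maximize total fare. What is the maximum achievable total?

Maximum total: $289

This is the linear assignment problem.
Optimal: Car 85→Request R7 ($64), Car 63→Request R1 ($48), Car 70→Request R4 ($60), Car 106→Request R2 ($64), Car 31→Request R6 ($53) — total 64+48+60+64+53 = $289.
Row-greedy (each driver in turn takes its best remaining request) gives $250, worse by 39.
Checked against all permutations: $289 is optimal.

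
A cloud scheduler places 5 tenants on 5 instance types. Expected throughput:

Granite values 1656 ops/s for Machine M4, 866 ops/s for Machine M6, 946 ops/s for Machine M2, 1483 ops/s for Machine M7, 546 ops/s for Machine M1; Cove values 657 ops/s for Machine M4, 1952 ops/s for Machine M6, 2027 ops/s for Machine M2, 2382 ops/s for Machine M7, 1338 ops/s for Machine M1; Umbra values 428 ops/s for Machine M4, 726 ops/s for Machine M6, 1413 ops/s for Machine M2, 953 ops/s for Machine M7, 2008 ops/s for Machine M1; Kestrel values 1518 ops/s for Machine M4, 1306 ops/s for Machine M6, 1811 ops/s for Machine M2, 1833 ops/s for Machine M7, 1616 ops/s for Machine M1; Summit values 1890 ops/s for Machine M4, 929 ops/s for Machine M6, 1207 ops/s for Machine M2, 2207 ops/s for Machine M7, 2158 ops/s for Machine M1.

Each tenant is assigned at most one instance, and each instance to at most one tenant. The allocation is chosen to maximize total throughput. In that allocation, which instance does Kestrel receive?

Kestrel receives Machine M2.

Treat this as an assignment problem: match each tenant to one instance.
Optimal: Granite→Machine M4 (1656 ops/s), Cove→Machine M6 (1952 ops/s), Umbra→Machine M1 (2008 ops/s), Kestrel→Machine M2 (1811 ops/s), Summit→Machine M7 (2207 ops/s) — total 1656+1952+2008+1811+2207 = 9634 ops/s.
Kestrel's own top instance is Machine M7 (1833 ops/s), but forcing Kestrel→Machine M7 and reassigning the rest optimally gives only 9012 ops/s — worse by 622.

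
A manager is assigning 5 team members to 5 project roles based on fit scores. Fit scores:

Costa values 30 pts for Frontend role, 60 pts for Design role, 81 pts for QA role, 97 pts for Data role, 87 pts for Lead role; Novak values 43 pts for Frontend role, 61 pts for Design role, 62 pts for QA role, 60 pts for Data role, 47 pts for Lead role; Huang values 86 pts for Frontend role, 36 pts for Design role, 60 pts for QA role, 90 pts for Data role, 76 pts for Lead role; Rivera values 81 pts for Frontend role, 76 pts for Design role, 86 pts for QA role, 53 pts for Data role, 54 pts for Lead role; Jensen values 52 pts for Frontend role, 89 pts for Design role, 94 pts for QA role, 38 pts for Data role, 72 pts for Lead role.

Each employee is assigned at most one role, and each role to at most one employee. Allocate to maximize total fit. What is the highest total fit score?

Optimal: Costa→Lead role (87 pts), Novak→Design role (61 pts), Huang→Data role (90 pts), Rivera→Frontend role (81 pts), Jensen→QA role (94 pts) — total 87+61+90+81+94 = 413 pts.
Column-greedy (each role in turn goes to its best remaining employee) gives 405 pts, worse by 8.

Max total: 413 pts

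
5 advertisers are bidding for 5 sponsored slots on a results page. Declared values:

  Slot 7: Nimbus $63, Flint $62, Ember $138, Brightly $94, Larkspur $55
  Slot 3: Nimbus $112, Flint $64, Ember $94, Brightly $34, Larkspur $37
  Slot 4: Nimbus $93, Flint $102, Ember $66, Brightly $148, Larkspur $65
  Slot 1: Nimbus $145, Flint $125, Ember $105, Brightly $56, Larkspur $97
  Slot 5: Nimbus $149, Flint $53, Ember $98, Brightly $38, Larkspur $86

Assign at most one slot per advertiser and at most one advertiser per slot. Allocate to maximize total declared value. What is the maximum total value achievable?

Max total: $609

Optimal: Nimbus→Slot 3 ($112), Flint→Slot 1 ($125), Ember→Slot 7 ($138), Brightly→Slot 4 ($148), Larkspur→Slot 5 ($86) — total 112+125+138+148+86 = $609.
Checked against all permutations: $609 is optimal.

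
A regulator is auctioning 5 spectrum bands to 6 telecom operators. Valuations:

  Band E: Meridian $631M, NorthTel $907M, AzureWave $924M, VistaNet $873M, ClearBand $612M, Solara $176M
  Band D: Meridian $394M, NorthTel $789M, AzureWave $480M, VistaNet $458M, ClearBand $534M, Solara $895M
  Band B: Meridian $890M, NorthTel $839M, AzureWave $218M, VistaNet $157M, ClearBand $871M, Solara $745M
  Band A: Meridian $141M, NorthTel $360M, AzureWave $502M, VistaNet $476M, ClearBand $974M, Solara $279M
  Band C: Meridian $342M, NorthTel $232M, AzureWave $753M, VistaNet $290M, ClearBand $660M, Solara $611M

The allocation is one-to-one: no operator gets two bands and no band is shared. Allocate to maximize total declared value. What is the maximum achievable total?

Maximum total: $4419M

Optimal: NorthTel→Band E ($907M), Solara→Band D ($895M), Meridian→Band B ($890M), ClearBand→Band A ($974M), AzureWave→Band C ($753M) — total 907+895+890+974+753 = $4419M.
Max-entry greedy (repeatedly take the single best remaining cell) gives $3973M, worse by 446.
Swapping Meridian↔Solara (Meridian→Band D $394M, Solara→Band B $745M) loses 646.
Checked against all permutations: $4419M is optimal.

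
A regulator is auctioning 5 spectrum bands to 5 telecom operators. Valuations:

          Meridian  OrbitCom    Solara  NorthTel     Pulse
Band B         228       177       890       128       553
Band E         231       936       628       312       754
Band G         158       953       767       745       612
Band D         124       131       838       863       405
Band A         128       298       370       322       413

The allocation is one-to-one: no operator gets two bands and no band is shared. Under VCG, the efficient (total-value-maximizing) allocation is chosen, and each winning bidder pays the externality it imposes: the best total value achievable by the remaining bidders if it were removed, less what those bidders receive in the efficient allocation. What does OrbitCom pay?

OrbitCom pays $30M.

Efficient allocation: Meridian→Band A ($128M), OrbitCom→Band G ($953M), Solara→Band B ($890M), NorthTel→Band D ($863M), Pulse→Band E ($754M); total welfare W = $3588M.
OrbitCom receives Band G at value $953M, so the others get W − 953 = $2635M.
Without OrbitCom: best allocation of the remaining 4 bidders over all 5 bands is Meridian→Band G ($158M), Solara→Band B ($890M), NorthTel→Band D ($863M), Pulse→Band E ($754M), total $2665M.
VCG payment = (others' best without OrbitCom) − (others' welfare with OrbitCom) = 2665 − 2635 = $30M.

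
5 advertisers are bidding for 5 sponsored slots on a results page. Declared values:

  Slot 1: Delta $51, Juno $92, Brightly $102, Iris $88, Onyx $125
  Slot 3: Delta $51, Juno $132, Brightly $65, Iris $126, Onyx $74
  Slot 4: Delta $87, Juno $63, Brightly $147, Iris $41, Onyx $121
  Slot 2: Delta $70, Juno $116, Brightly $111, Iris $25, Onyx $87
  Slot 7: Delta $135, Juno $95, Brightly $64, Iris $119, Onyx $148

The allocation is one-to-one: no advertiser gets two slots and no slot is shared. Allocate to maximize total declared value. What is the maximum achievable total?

Treat this as an assignment problem: match each advertiser to one slot.
Optimal: Delta→Slot 7 ($135), Juno→Slot 2 ($116), Brightly→Slot 4 ($147), Iris→Slot 3 ($126), Onyx→Slot 1 ($125) — total 135+116+147+126+125 = $649.
Column-greedy (each slot in turn goes to its best remaining advertiser) gives $593, worse by 56.
Swapping Delta↔Brightly (Delta→Slot 4 $87, Brightly→Slot 7 $64) loses 131.

Maximum total: $649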